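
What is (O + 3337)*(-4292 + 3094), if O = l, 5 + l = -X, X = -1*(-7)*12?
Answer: -3891104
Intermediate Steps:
X = 84 (X = 7*12 = 84)
l = -89 (l = -5 - 1*84 = -5 - 84 = -89)
O = -89
(O + 3337)*(-4292 + 3094) = (-89 + 3337)*(-4292 + 3094) = 3248*(-1198) = -3891104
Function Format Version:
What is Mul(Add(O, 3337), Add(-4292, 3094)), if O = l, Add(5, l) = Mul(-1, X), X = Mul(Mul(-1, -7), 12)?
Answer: -3891104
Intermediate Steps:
X = 84 (X = Mul(7, 12) = 84)
l = -89 (l = Add(-5, Mul(-1, 84)) = Add(-5, -84) = -89)
O = -89
Mul(Add(O, 3337), Add(-4292, 3094)) = Mul(Add(-89, 3337), Add(-4292, 3094)) = Mul(3248, -1198) = -3891104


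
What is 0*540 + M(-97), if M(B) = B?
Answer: -97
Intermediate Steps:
0*540 + M(-97) = 0*540 - 97 = 0 - 97 = -97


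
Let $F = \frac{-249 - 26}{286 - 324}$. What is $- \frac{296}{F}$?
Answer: $- \frac{11248}{275} \approx -40.902$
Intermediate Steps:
$F = \frac{275}{38}$ ($F = - \frac{275}{-38} = \left(-275\right) \left(- \frac{1}{38}\right) = \frac{275}{38} \approx 7.2368$)
$- \frac{296}{F} = - \frac{296}{\frac{275}{38}} = \left(-296\right) \frac{38}{275} = - \frac{11248}{275}$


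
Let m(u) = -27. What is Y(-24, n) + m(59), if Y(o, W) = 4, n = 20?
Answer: -23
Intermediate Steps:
Y(-24, n) + m(59) = 4 - 27 = -23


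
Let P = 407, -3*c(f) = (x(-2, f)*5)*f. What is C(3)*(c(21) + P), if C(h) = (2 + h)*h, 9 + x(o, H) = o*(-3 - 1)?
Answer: 6630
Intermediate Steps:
x(o, H) = -9 - 4*o (x(o, H) = -9 + o*(-3 - 1) = -9 + o*(-4) = -9 - 4*o)
c(f) = 5*f/3 (c(f) = -(-9 - 4*(-2))*5*f/3 = -(-9 + 8)*5*f/3 = -(-1*5)*f/3 = -(-5)*f/3 = 5*f/3)
C(h) = h*(2 + h)
C(3)*(c(21) + P) = (3*(2 + 3))*((5/3)*21 + 407) = (3*5)*(35 + 407) = 15*442 = 6630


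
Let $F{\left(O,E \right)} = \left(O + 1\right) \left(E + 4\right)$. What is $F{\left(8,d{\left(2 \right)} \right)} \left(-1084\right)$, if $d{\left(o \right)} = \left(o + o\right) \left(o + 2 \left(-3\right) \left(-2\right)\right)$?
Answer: $-585360$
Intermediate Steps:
$d{\left(o \right)} = 2 o \left(12 + o\right)$ ($d{\left(o \right)} = 2 o \left(o - -12\right) = 2 o \left(o + 12\right) = 2 o \left(12 + o\right)$)
$F{\left(O,E \right)} = \left(1 + O\right) \left(4 + E\right)$
$F{\left(8,d{\left(2 \right)} \right)} \left(-1084\right) = \left(4 + 2 \cdot 2 \left(12 + 2\right) + 4 \cdot 8 + 2 \cdot 2 \left(12 + 2\right) 8\right) \left(-1084\right) = \left(4 + 2 \cdot 2 \cdot 14 + 32 + 2 \cdot 2 \cdot 14 \cdot 8\right) \left(-1084\right) = \left(4 + 56 + 32 + 56 \cdot 8\right) \left(-1084\right) = \left(4 + 56 + 32 + 448\right) \left(-1084\right) = 540 \left(-1084\right) = -585360$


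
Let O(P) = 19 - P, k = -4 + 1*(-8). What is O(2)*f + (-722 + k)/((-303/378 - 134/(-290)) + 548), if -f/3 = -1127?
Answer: 575087484909/10005757 ≈ 57476.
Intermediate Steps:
f = 3381 (f = -3*(-1127) = 3381)
k = -12 (k = -4 - 8 = -12)
O(2)*f + (-722 + k)/((-303/378 - 134/(-290)) + 548) = (19 - 1*2)*3381 + (-722 - 12)/((-303/378 - 134/(-290)) + 548) = (19 - 2)*3381 - 734/((-303*1/378 - 134*(-1/290)) + 548) = 17*3381 - 734/((-101/126 + 67/145) + 548) = 57477 - 734/(-6203/18270 + 548) = 57477 - 734/10005757/18270 = 57477 - 734*18270/10005757 = 57477 - 13410180/10005757 = 575087484909/10005757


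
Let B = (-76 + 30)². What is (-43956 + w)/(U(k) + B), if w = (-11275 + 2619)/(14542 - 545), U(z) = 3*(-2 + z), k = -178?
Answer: -153815197/5514818 ≈ -27.891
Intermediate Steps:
U(z) = -6 + 3*z
w = -8656/13997 ≈ -0.61842
B = 2116 (B = (-46)² = 2116)
(-43956 + w)/(U(k) + B) = (-43956 - 8656/13997)/((-6 + 3*(-178)) + 2116) = -615260788/(13997*((-6 - 534) + 2116)) = -615260788/(13997*(-540 + 2116)) = -615260788/13997/1576 = -615260788/13997*1/1576 = -153815197/5514818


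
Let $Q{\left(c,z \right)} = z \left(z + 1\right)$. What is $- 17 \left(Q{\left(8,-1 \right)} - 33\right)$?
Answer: $561$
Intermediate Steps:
$Q{\left(c,z \right)} = z \left(1 + z\right)$
$- 17 \left(Q{\left(8,-1 \right)} - 33\right) = - 17 \left(- (1 - 1) - 33\right) = - 17 \left(\left(-1\right) 0 - 33\right) = - 17 \left(0 - 33\right) = \left(-17\right) \left(-33\right) = 561$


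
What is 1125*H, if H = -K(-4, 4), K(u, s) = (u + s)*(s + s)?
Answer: 0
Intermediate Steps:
K(u, s) = 2*s*(s + u) (K(u, s) = (s + u)*(2*s) = 2*s*(s + u))
H = 0 (H = -2*4*(4 - 4) = -2*4*0 = -1*0 = 0)
1125*H = 1125*0 = 0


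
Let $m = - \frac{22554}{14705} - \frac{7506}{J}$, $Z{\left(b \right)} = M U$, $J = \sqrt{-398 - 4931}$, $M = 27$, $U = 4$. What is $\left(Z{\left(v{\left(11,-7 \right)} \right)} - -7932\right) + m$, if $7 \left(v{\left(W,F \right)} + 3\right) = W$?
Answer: $\frac{118205646}{14705} + \frac{7506 i}{73} \approx 8038.5 + 102.82 i$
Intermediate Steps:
$v{\left(W,F \right)} = -3 + \frac{W}{7}$
$J = 73 i$ ($J = \sqrt{-5329} = 73 i \approx 73.0 i$)
$Z{\left(b \right)} = 108$ ($Z{\left(b \right)} = 27 \cdot 4 = 108$)
$m = - \frac{22554}{14705} + \frac{7506 i}{73}$ ($m = - \frac{22554}{14705} - \frac{7506}{73 i} = \left(-22554\right) \frac{1}{14705} - 7506 \left(- \frac{i}{73}\right) = - \frac{22554}{14705} + \frac{7506 i}{73} \approx -1.5338 + 102.82 i$)
$\left(Z{\left(v{\left(11,-7 \right)} \right)} - -7932\right) + m = \left(108 - -7932\right) - \left(\frac{22554}{14705} - \frac{7506 i}{73}\right) = \left(108 + 7932\right) - \left(\frac{22554}{14705} - \frac{7506 i}{73}\right) = 8040 - \left(\frac{22554}{14705} - \frac{7506 i}{73}\right) = \frac{118205646}{14705} + \frac{7506 i}{73}$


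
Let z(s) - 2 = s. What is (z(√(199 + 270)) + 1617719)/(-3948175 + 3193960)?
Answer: -231103/107745 - √469/754215 ≈ -2.1449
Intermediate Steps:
z(s) = 2 + s
(z(√(199 + 270)) + 1617719)/(-3948175 + 3193960) = ((2 + √(199 + 270)) + 1617719)/(-3948175 + 3193960) = ((2 + √469) + 1617719)/(-754215) = (1617721 + √469)*(-1/754215) = -231103/107745 - √469/754215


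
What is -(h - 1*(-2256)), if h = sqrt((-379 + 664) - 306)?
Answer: -2256 - I*sqrt(21) ≈ -2256.0 - 4.5826*I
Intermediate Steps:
h = I*sqrt(21) (h = sqrt(285 - 306) = sqrt(-21) = I*sqrt(21) ≈ 4.5826*I)
-(h - 1*(-2256)) = -(I*sqrt(21) - 1*(-2256)) = -(I*sqrt(21) + 2256) = -(2256 + I*sqrt(21)) = -2256 - I*sqrt(21)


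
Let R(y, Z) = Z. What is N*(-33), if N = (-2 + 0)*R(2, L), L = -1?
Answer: -66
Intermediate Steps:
N = 2 (N = (-2 + 0)*(-1) = -2*(-1) = 2)
N*(-33) = 2*(-33) = -66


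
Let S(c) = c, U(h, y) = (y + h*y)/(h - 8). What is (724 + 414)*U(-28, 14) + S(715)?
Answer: 12664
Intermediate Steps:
U(h, y) = (y + h*y)/(-8 + h)
(724 + 414)*U(-28, 14) + S(715) = (724 + 414)*(14*(1 - 28)/(-8 - 28)) + 715 = 1138*(14*(-27)/(-36)) + 715 = 1138*(14*(-1/36)*(-27)) + 715 = 1138*(21/2) + 715 = 11949 + 715 = 12664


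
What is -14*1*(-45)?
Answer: 630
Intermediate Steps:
-14*1*(-45) = -14*(-45) = -1*(-630) = 630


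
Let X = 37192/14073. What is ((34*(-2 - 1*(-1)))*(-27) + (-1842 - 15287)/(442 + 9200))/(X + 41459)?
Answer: 41441358857/1875335892586 ≈ 0.022098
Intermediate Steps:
X = 37192/14073 (X = 37192*(1/14073) = 37192/14073 ≈ 2.6428)
((34*(-2 - 1*(-1)))*(-27) + (-1842 - 15287)/(442 + 9200))/(X + 41459) = ((34*(-2 - 1*(-1)))*(-27) + (-1842 - 15287)/(442 + 9200))/(37192/14073 + 41459) = ((34*(-2 + 1))*(-27) - 17129/9642)/(583489699/14073) = ((34*(-1))*(-27) - 17129*1/9642)*(14073/583489699) = (-34*(-27) - 17129/9642)*(14073/583489699) = (918 - 17129/9642)*(14073/583489699) = (8834227/9642)*(14073/583489699) = 41441358857/1875335892586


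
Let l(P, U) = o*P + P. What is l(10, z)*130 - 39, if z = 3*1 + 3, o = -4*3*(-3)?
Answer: 48061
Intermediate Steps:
o = 36 (o = -12*(-3) = 36)
z = 6 (z = 3 + 3 = 6)
l(P, U) = 37*P (l(P, U) = 36*P + P = 37*P)
l(10, z)*130 - 39 = (37*10)*130 - 39 = 370*130 - 39 = 48100 - 39 = 48061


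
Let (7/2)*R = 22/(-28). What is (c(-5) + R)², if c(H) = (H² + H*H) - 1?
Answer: 5712100/2401 ≈ 2379.1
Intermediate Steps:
c(H) = -1 + 2*H² (c(H) = (H² + H²) - 1 = 2*H² - 1 = -1 + 2*H²)
R = -11/49 (R = 2*(22/(-28))/7 = 2*(22*(-1/28))/7 = (2/7)*(-11/14) = -11/49 ≈ -0.22449)
(c(-5) + R)² = ((-1 + 2*(-5)²) - 11/49)² = ((-1 + 2*25) - 11/49)² = ((-1 + 50) - 11/49)² = (49 - 11/49)² = (2390/49)² = 5712100/2401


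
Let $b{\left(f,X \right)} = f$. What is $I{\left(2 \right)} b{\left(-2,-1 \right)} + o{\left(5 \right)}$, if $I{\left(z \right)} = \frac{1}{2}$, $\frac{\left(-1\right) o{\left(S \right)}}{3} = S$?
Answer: $-16$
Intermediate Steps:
$o{\left(S \right)} = - 3 S$
$I{\left(z \right)} = \frac{1}{2}$
$I{\left(2 \right)} b{\left(-2,-1 \right)} + o{\left(5 \right)} = \frac{1}{2} \left(-2\right) - 15 = -1 - 15 = -16$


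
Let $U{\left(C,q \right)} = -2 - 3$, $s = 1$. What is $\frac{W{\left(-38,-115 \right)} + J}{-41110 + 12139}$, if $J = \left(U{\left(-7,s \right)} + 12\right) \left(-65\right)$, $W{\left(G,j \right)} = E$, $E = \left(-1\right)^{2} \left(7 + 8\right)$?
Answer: $\frac{440}{28971} \approx 0.015188$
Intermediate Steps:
$E = 15$ ($E = 1 \cdot 15 = 15$)
$U{\left(C,q \right)} = -5$
$W{\left(G,j \right)} = 15$
$J = -455$ ($J = \left(-5 + 12\right) \left(-65\right) = 7 \left(-65\right) = -455$)
$\frac{W{\left(-38,-115 \right)} + J}{-41110 + 12139} = \frac{15 - 455}{-41110 + 12139} = - \frac{440}{-28971} = \left(-440\right) \left(- \frac{1}{28971}\right) = \frac{440}{28971}$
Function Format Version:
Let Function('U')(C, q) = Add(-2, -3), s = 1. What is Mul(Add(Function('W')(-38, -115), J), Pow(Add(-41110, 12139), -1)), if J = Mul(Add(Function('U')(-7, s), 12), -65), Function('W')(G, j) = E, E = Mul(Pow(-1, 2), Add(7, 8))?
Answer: Rational(440, 28971) ≈ 0.015188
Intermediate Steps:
E = 15 (E = Mul(1, 15) = 15)
Function('U')(C, q) = -5
Function('W')(G, j) = 15
J = -455 (J = Mul(Add(-5, 12), -65) = Mul(7, -65) = -455)
Mul(Add(Function('W')(-38, -115), J), Pow(Add(-41110, 12139), -1)) = Mul(Add(15, -455), Pow(Add(-41110, 12139), -1)) = Mul(-440, Pow(-28971, -1)) = Mul(-440, Rational(-1, 28971)) = Rational(440, 28971)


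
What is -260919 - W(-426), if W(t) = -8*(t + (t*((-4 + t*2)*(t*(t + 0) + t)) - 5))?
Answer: 528167486033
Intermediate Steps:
W(t) = 40 - 8*t - 8*t*(-4 + 2*t)*(t + t²) (W(t) = -8*(t + (t*((-4 + 2*t)*(t*t + t)) - 5)) = -8*(t + (t*((-4 + 2*t)*(t² + t)) - 5)) = -8*(t + (t*((-4 + 2*t)*(t + t²)) - 5)) = -8*(t + (t*(-4 + 2*t)*(t + t²) - 5)) = -8*(t + (-5 + t*(-4 + 2*t)*(t + t²))) = -8*(-5 + t + t*(-4 + 2*t)*(t + t²)) = 40 - 8*t - 8*t*(-4 + 2*t)*(t + t²))
-260919 - W(-426) = -260919 - (40 - 16*(-426)⁴ - 8*(-426) + 16*(-426)³ + 32*(-426)²) = -260919 - (40 - 16*32933538576 + 3408 + 16*(-77308776) + 32*181476) = -260919 - (40 - 526936617216 + 3408 - 1236940416 + 5807232) = -260919 - 1*(-528167746952) = -260919 + 528167746952 = 528167486033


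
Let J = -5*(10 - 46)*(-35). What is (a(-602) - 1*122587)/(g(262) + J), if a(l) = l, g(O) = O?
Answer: 123189/6038 ≈ 20.402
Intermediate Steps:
J = -6300 (J = -5*(-36)*(-35) = 180*(-35) = -6300)
(a(-602) - 1*122587)/(g(262) + J) = (-602 - 1*122587)/(262 - 6300) = (-602 - 122587)/(-6038) = -123189*(-1/6038) = 123189/6038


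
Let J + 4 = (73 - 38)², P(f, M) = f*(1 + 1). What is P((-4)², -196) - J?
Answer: -1189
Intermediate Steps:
P(f, M) = 2*f (P(f, M) = f*2 = 2*f)
J = 1221 (J = -4 + (73 - 38)² = -4 + 35² = -4 + 1225 = 1221)
P((-4)², -196) - J = 2*(-4)² - 1*1221 = 2*16 - 1221 = 32 - 1221 = -1189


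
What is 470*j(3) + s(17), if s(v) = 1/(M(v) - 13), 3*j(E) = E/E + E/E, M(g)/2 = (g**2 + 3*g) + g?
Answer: 658943/2103 ≈ 313.33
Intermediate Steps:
M(g) = 2*g**2 + 8*g (M(g) = 2*((g**2 + 3*g) + g) = 2*(g**2 + 4*g) = 2*g**2 + 8*g)
j(E) = 2/3 (j(E) = (E/E + E/E)/3 = (1 + 1)/3 = (1/3)*2 = 2/3)
s(v) = 1/(-13 + 2*v*(4 + v)) (s(v) = 1/(2*v*(4 + v) - 13) = 1/(-13 + 2*v*(4 + v)))
470*j(3) + s(17) = 470*(2/3) + 1/(-13 + 2*17*(4 + 17)) = 940/3 + 1/(-13 + 2*17*21) = 940/3 + 1/(-13 + 714) = 940/3 + 1/701 = 658943/2103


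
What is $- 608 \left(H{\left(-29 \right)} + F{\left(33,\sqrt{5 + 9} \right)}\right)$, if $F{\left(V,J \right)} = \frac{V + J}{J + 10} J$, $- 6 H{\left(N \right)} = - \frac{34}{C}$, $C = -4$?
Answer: $\frac{404776}{129} - \frac{96064 \sqrt{14}}{43} \approx -5221.2$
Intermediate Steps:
$H{\left(N \right)} = - \frac{17}{12}$ ($H{\left(N \right)} = - \frac{\left(-34\right) \frac{1}{-4}}{6} = - \frac{\left(-34\right) \left(- \frac{1}{4}\right)}{6} = \left(- \frac{1}{6}\right) \frac{17}{2} = - \frac{17}{12}$)
$F{\left(V,J \right)} = \frac{J \left(J + V\right)}{10 + J}$ ($F{\left(V,J \right)} = \frac{J + V}{10 + J} J = \frac{J \left(J + V\right)}{10 + J}$)
$- 608 \left(H{\left(-29 \right)} + F{\left(33,\sqrt{5 + 9} \right)}\right) = - 608 \left(- \frac{17}{12} + \frac{\sqrt{5 + 9} \left(\sqrt{5 + 9} + 33\right)}{10 + \sqrt{5 + 9}}\right) = - 608 \left(- \frac{17}{12} + \frac{\sqrt{14} \left(\sqrt{14} + 33\right)}{10 + \sqrt{14}}\right) = - 608 \left(- \frac{17}{12} + \frac{\sqrt{14} \left(33 + \sqrt{14}\right)}{10 + \sqrt{14}}\right) = \frac{2584}{3} - \frac{608 \sqrt{14} \left(33 + \sqrt{14}\right)}{10 + \sqrt{14}}$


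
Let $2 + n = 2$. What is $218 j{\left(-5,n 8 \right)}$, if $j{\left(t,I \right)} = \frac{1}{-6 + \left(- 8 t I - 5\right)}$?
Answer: $- \frac{218}{11} \approx -19.818$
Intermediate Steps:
$n = 0$ ($n = -2 + 2 = 0$)
$j{\left(t,I \right)} = \frac{1}{-11 - 8 I t}$ ($j{\left(t,I \right)} = \frac{1}{-6 - \left(5 + 8 I t\right)} = \frac{1}{-11 - 8 I t}$)
$218 j{\left(-5,n 8 \right)} = 218 \left(- \frac{1}{11 + 8 \cdot 0 \cdot 8 \left(-5\right)}\right) = 218 \left(- \frac{1}{11 + 8 \cdot 0 \left(-5\right)}\right) = 218 \left(- \frac{1}{11 + 0}\right) = 218 \left(- \frac{1}{11}\right) = - \frac{218}{11}$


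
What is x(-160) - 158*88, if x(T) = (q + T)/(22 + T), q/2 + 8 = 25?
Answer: -319771/23 ≈ -13903.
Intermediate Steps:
q = 34 (q = -16 + 2*25 = -16 + 50 = 34)
x(T) = (34 + T)/(22 + T)
x(-160) - 158*88 = (34 - 160)/(22 - 160) - 158*88 = -126/(-138) - 13904 = -1/138*(-126) - 13904 = 21/23 - 13904 = -319771/23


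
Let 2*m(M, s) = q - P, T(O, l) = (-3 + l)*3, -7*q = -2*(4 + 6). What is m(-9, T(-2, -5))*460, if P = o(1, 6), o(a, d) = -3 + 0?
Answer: 9430/7 ≈ 1347.1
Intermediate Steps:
o(a, d) = -3
P = -3
q = 20/7 (q = -(-2)*(4 + 6)/7 = -(-2)*10/7 = -1/7*(-20) = 20/7 ≈ 2.8571)
T(O, l) = -9 + 3*l
m(M, s) = 41/14 (m(M, s) = (20/7 - 1*(-3))/2 = (20/7 + 3)/2 = (1/2)*(41/7) = 41/14)
m(-9, T(-2, -5))*460 = (41/14)*460 = 9430/7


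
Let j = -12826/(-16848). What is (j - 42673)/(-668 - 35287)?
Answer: 359470939/302884920 ≈ 1.1868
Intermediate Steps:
j = 6413/8424 (j = -12826*(-1/16848) = 6413/8424 ≈ 0.76128)
(j - 42673)/(-668 - 35287) = (6413/8424 - 42673)/(-668 - 35287) = -359470939/8424/(-35955) = -359470939/8424*(-1/35955) = 359470939/302884920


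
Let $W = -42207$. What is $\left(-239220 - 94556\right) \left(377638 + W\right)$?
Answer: $-111958817456$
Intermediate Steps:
$\left(-239220 - 94556\right) \left(377638 + W\right) = \left(-239220 - 94556\right) \left(377638 - 42207\right) = \left(-333776\right) 335431 = -111958817456$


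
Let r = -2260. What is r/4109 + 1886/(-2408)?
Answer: -942261/706748 ≈ -1.3332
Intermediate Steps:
r/4109 + 1886/(-2408) = -2260/4109 + 1886/(-2408) = -2260*1/4109 + 1886*(-1/2408) = -2260/4109 - 943/1204 = -942261/706748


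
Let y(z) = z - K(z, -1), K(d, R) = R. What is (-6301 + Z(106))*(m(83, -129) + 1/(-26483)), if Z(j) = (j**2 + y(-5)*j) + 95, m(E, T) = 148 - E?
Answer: 7928740764/26483 ≈ 2.9939e+5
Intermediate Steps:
y(z) = 1 + z (y(z) = z - 1*(-1) = z + 1 = 1 + z)
Z(j) = 95 + j**2 - 4*j (Z(j) = (j**2 + (1 - 5)*j) + 95 = (j**2 - 4*j) + 95 = 95 + j**2 - 4*j)
(-6301 + Z(106))*(m(83, -129) + 1/(-26483)) = (-6301 + (95 + 106**2 - 4*106))*((148 - 1*83) + 1/(-26483)) = (-6301 + (95 + 11236 - 424))*((148 - 83) - 1/26483) = (-6301 + 10907)*(65 - 1/26483) = 4606*(1721394/26483) = 7928740764/26483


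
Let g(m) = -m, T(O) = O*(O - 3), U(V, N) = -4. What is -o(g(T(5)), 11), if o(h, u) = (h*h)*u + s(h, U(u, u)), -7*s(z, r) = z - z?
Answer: -1100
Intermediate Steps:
T(O) = O*(-3 + O)
s(z, r) = 0 (s(z, r) = -(z - z)/7 = -⅐*0 = 0)
o(h, u) = u*h² (o(h, u) = (h*h)*u + 0 = h²*u + 0 = u*h² + 0 = u*h²)
-o(g(T(5)), 11) = -11*(-5*(-3 + 5))² = -11*(-5*2)² = -11*(-1*10)² = -11*(-10)² = -11*100 = -1*1100 = -1100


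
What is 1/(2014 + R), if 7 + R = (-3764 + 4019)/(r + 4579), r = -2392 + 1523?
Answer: 742/1489245 ≈ 0.00049824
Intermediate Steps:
r = -869
R = -5143/742 (R = -7 + (-3764 + 4019)/(-869 + 4579) = -7 + 255/3710 = -7 + 255*(1/3710) = -7 + 51/742 = -5143/742 ≈ -6.9313)
1/(2014 + R) = 1/(2014 - 5143/742) = 1/(1489245/742) = 742/1489245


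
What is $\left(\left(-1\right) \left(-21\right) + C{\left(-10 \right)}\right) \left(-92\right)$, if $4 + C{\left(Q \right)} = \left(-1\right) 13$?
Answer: $-368$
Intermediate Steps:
$C{\left(Q \right)} = -17$ ($C{\left(Q \right)} = -4 - 13 = -17$)
$\left(\left(-1\right) \left(-21\right) + C{\left(-10 \right)}\right) \left(-92\right) = \left(\left(-1\right) \left(-21\right) - 17\right) \left(-92\right) = \left(21 - 17\right) \left(-92\right) = 4 \left(-92\right) = -368$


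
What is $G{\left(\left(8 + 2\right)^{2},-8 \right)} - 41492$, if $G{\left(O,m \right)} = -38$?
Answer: $-41530$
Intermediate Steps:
$G{\left(\left(8 + 2\right)^{2},-8 \right)} - 41492 = -38 - 41492 = -41530$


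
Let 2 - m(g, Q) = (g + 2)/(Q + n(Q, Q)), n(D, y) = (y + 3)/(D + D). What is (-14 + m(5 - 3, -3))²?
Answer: 1024/9 ≈ 113.78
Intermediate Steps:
n(D, y) = (3 + y)/(2*D) (n(D, y) = (3 + y)/((2*D)) = (3 + y)*(1/(2*D)) = (3 + y)/(2*D))
m(g, Q) = 2 - (2 + g)/(Q + (3 + Q)/(2*Q)) (m(g, Q) = 2 - (g + 2)/(Q + (3 + Q)/(2*Q)) = 2 - (2 + g)/(Q + (3 + Q)/(2*Q)))
(-14 + m(5 - 3, -3))² = (-14 + 2*(3 - 3 - 3*(-2 - (5 - 3) + 2*(-3)))/(3 - 3 + 2*(-3)²))² = (-14 + 2*(3 - 3 - 3*(-2 - 1*2 - 6))/(3 - 3 + 2*9))² = (-14 + 2*(3 - 3 - 3*(-2 - 2 - 6))/(3 - 3 + 18))² = (-14 + 2*(3 - 3 - 3*(-10))/18)² = (-14 + 2*(1/18)*(3 - 3 + 30))² = (-14 + 2*(1/18)*30)² = (-14 + 10/3)² = (-32/3)² = 1024/9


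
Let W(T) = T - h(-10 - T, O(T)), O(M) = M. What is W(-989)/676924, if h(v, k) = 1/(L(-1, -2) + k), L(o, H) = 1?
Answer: -977131/668800912 ≈ -0.0014610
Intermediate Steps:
h(v, k) = 1/(1 + k)
W(T) = T - 1/(1 + T)
W(-989)/676924 = ((-1 - 989*(1 - 989))/(1 - 989))/676924 = ((-1 - 989*(-988))/(-988))*(1/676924) = -(-1 + 977132)/988*(1/676924) = -1/988*977131*(1/676924) = -977131/988*1/676924 = -977131/668800912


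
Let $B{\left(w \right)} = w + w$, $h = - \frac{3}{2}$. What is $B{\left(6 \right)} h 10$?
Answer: $-180$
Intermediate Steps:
$h = - \frac{3}{2}$ ($h = \left(-3\right) \frac{1}{2} = - \frac{3}{2} \approx -1.5$)
$B{\left(w \right)} = 2 w$
$B{\left(6 \right)} h 10 = 2 \cdot 6 \left(- \frac{3}{2}\right) 10 = 12 \left(- \frac{3}{2}\right) 10 = \left(-18\right) 10 = -180$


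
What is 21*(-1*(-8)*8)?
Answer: 1344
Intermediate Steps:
21*(-1*(-8)*8) = 21*(8*8) = 21*64 = 1344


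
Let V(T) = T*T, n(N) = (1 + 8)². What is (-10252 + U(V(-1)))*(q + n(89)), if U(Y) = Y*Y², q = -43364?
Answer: 443694033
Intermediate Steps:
n(N) = 81 (n(N) = 9² = 81)
V(T) = T²
U(Y) = Y³
(-10252 + U(V(-1)))*(q + n(89)) = (-10252 + ((-1)²)³)*(-43364 + 81) = (-10252 + 1³)*(-43283) = (-10252 + 1)*(-43283) = -10251*(-43283) = 443694033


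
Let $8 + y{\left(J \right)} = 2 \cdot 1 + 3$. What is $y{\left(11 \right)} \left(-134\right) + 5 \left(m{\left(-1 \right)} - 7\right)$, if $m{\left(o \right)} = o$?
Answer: $362$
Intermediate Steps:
$y{\left(J \right)} = -3$ ($y{\left(J \right)} = -8 + \left(2 \cdot 1 + 3\right) = -8 + \left(2 + 3\right) = -8 + 5 = -3$)
$y{\left(11 \right)} \left(-134\right) + 5 \left(m{\left(-1 \right)} - 7\right) = \left(-3\right) \left(-134\right) + 5 \left(-1 - 7\right) = 402 + 5 \left(-1 - 7\right) = 402 + 5 \left(-8\right) = 402 - 40 = 362$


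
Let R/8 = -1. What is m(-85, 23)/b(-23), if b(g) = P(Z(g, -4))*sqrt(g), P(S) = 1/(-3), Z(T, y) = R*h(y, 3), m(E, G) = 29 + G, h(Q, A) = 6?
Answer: 156*I*sqrt(23)/23 ≈ 32.528*I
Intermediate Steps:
R = -8 (R = 8*(-1) = -8)
Z(T, y) = -48 (Z(T, y) = -8*6 = -48)
P(S) = -1/3
b(g) = -sqrt(g)/3
m(-85, 23)/b(-23) = (29 + 23)/((-I*sqrt(23)/3)) = 52/((-I*sqrt(23)/3)) = 52*(3*I*sqrt(23)/23) = 156*I*sqrt(23)/23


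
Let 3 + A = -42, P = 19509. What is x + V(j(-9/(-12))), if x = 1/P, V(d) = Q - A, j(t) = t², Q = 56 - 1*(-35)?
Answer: 2653225/19509 ≈ 136.00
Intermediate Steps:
A = -45 (A = -3 - 42 = -45)
Q = 91 (Q = 56 + 35 = 91)
V(d) = 136 (V(d) = 91 - 1*(-45) = 91 + 45 = 136)
x = 1/19509 ≈ 5.1258e-5
x + V(j(-9/(-12))) = 1/19509 + 136 = 2653225/19509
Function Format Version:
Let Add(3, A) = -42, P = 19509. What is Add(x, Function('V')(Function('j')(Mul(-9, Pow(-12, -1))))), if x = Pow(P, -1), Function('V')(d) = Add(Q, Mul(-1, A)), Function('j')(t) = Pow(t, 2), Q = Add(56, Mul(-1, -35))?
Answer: Rational(2653225, 19509) ≈ 136.00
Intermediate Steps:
A = -45 (A = Add(-3, -42) = -45)
Q = 91 (Q = Add(56, 35) = 91)
Function('V')(d) = 136 (Function('V')(d) = Add(91, Mul(-1, -45)) = Add(91, 45) = 136)
x = Rational(1, 19509) (x = Pow(19509, -1) = Rational(1, 19509) ≈ 5.1258e-5)
Add(x, Function('V')(Function('j')(Mul(-9, Pow(-12, -1))))) = Add(Rational(1, 19509), 136) = Rational(2653225, 19509)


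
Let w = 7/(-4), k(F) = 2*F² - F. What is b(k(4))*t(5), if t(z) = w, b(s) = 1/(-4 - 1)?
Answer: 7/20 ≈ 0.35000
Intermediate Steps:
k(F) = -F + 2*F²
b(s) = -⅕ (b(s) = 1/(-5) = -⅕)
w = -7/4 (w = 7*(-¼) = -7/4 ≈ -1.7500)
t(z) = -7/4
b(k(4))*t(5) = -⅕*(-7/4) = 7/20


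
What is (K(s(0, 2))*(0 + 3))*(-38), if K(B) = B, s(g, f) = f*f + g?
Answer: -456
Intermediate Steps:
s(g, f) = g + f² (s(g, f) = f² + g = g + f²)
(K(s(0, 2))*(0 + 3))*(-38) = ((0 + 2²)*(0 + 3))*(-38) = ((0 + 4)*3)*(-38) = (4*3)*(-38) = 12*(-38) = -456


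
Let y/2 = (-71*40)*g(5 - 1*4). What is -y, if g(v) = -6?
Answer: -34080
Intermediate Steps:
y = 34080 (y = 2*(-71*40*(-6)) = 2*(-2840*(-6)) = 2*17040 = 34080)
-y = -1*34080 = -34080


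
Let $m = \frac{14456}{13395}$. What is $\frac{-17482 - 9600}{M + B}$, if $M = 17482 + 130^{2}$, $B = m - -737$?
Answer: $- \frac{362763390}{470433461} \approx -0.77113$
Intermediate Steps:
$m = \frac{14456}{13395}$ ($m = 14456 \cdot \frac{1}{13395} = \frac{14456}{13395} \approx 1.0792$)
$B = \frac{9886571}{13395}$ ($B = \frac{14456}{13395} - -737 = \frac{14456}{13395} + 737 = \frac{9886571}{13395} \approx 738.08$)
$M = 34382$ ($M = 17482 + 16900 = 34382$)
$\frac{-17482 - 9600}{M + B} = \frac{-17482 - 9600}{34382 + \frac{9886571}{13395}} = \frac{-17482 - 9600}{\frac{470433461}{13395}} = \left(-27082\right) \frac{13395}{470433461} = - \frac{362763390}{470433461}$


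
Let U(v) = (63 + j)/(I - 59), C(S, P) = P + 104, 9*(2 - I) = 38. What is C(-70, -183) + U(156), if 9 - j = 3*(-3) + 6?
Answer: -44204/551 ≈ -80.225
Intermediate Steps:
I = -20/9 (I = 2 - ⅑*38 = 2 - 38/9 = -20/9 ≈ -2.2222)
j = 12 (j = 9 - (3*(-3) + 6) = 9 - (-9 + 6) = 9 - 1*(-3) = 9 + 3 = 12)
C(S, P) = 104 + P
U(v) = -675/551 (U(v) = (63 + 12)/(-20/9 - 59) = 75/(-551/9) = 75*(-9/551) = -675/551)
C(-70, -183) + U(156) = (104 - 183) - 675/551 = -79 - 675/551 = -44204/551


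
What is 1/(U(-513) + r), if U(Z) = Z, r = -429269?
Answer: -1/429782 ≈ -2.3268e-6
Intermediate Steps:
1/(U(-513) + r) = 1/(-513 - 429269) = 1/(-429782) = -1/429782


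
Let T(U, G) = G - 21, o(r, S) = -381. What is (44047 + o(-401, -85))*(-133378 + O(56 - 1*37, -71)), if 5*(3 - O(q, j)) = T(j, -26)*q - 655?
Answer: -29052168782/5 ≈ -5.8104e+9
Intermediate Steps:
T(U, G) = -21 + G
O(q, j) = 134 + 47*q/5 (O(q, j) = 3 - ((-21 - 26)*q - 655)/5 = 3 - (-47*q - 655)/5 = 3 - (-655 - 47*q)/5 = 3 + (131 + 47*q/5) = 134 + 47*q/5)
(44047 + o(-401, -85))*(-133378 + O(56 - 1*37, -71)) = (44047 - 381)*(-133378 + (134 + 47*(56 - 1*37)/5)) = 43666*(-133378 + (134 + 47*(56 - 37)/5)) = 43666*(-133378 + (134 + (47/5)*19)) = 43666*(-133378 + (134 + 893/5)) = 43666*(-133378 + 1563/5) = 43666*(-665327/5) = -29052168782/5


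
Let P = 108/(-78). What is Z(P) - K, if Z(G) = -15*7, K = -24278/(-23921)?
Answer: -2535983/23921 ≈ -106.01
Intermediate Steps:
P = -18/13 (P = 108*(-1/78) = -18/13 ≈ -1.3846)
K = 24278/23921 (K = -24278*(-1/23921) = 24278/23921 ≈ 1.0149)
Z(G) = -105
Z(P) - K = -105 - 1*24278/23921 = -105 - 24278/23921 = -2535983/23921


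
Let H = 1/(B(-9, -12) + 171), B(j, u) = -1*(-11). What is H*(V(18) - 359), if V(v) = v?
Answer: -341/182 ≈ -1.8736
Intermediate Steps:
B(j, u) = 11
H = 1/182 (H = 1/(11 + 171) = 1/182 ≈ 0.0054945)
H*(V(18) - 359) = (18 - 359)/182 = (1/182)*(-341) = -341/182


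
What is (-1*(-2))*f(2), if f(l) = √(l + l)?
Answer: 4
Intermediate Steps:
f(l) = √2*√l (f(l) = √(2*l) = √2*√l)
(-1*(-2))*f(2) = (-1*(-2))*(√2*√2) = 2*2 = 4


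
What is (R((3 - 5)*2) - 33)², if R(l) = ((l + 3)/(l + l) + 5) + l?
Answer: 65025/64 ≈ 1016.0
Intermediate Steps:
R(l) = 5 + l + (3 + l)/(2*l) (R(l) = ((3 + l)/((2*l)) + 5) + l = ((3 + l)*(1/(2*l)) + 5) + l = ((3 + l)/(2*l) + 5) + l = (5 + (3 + l)/(2*l)) + l = 5 + l + (3 + l)/(2*l))
(R((3 - 5)*2) - 33)² = ((11/2 + (3 - 5)*2 + 3/(2*(((3 - 5)*2)))) - 33)² = ((11/2 - 2*2 + 3/(2*((-2*2)))) - 33)² = ((11/2 - 4 + (3/2)/(-4)) - 33)² = ((11/2 - 4 + (3/2)*(-¼)) - 33)² = ((11/2 - 4 - 3/8) - 33)² = (9/8 - 33)² = (-255/8)² = 65025/64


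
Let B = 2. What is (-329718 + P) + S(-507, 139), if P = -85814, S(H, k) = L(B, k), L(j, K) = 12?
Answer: -415520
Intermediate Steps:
S(H, k) = 12
(-329718 + P) + S(-507, 139) = (-329718 - 85814) + 12 = -415532 + 12 = -415520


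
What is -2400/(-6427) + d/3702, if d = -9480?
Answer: -8673860/3965459 ≈ -2.1874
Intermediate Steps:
-2400/(-6427) + d/3702 = -2400/(-6427) - 9480/3702 = -2400*(-1/6427) - 9480*1/3702 = 2400/6427 - 1580/617 = -8673860/3965459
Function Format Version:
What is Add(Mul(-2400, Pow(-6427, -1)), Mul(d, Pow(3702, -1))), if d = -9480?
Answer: Rational(-8673860, 3965459) ≈ -2.1874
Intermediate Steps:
Add(Mul(-2400, Pow(-6427, -1)), Mul(d, Pow(3702, -1))) = Add(Mul(-2400, Pow(-6427, -1)), Mul(-9480, Pow(3702, -1))) = Add(Mul(-2400, Rational(-1, 6427)), Mul(-9480, Rational(1, 3702))) = Add(Rational(2400, 6427), Rational(-1580, 617)) = Rational(-8673860, 3965459)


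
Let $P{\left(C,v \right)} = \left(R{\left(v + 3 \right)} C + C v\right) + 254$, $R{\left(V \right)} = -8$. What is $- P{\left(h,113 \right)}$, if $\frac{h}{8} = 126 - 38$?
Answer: $-74174$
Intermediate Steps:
$h = 704$ ($h = 8 \left(126 - 38\right) = 8 \cdot 88 = 704$)
$P{\left(C,v \right)} = 254 - 8 C + C v$ ($P{\left(C,v \right)} = \left(- 8 C + C v\right) + 254 = 254 - 8 C + C v$)
$- P{\left(h,113 \right)} = - (254 - 5632 + 704 \cdot 113) = - (254 - 5632 + 79552) = \left(-1\right) 74174 = -74174$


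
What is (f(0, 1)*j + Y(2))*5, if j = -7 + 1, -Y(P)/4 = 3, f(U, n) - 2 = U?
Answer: -120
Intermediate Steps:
f(U, n) = 2 + U
Y(P) = -12 (Y(P) = -4*3 = -12)
j = -6
(f(0, 1)*j + Y(2))*5 = ((2 + 0)*(-6) - 12)*5 = (2*(-6) - 12)*5 = (-12 - 12)*5 = -24*5 = -120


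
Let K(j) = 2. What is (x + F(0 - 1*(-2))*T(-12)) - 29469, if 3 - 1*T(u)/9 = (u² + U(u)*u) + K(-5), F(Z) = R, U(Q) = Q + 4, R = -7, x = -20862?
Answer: -35274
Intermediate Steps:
U(Q) = 4 + Q
F(Z) = -7
T(u) = 9 - 9*u² - 9*u*(4 + u) (T(u) = 27 - 9*((u² + (4 + u)*u) + 2) = 27 - 9*((u² + u*(4 + u)) + 2) = 27 - 9*(2 + u² + u*(4 + u)) = 27 + (-18 - 9*u² - 9*u*(4 + u)) = 9 - 9*u² - 9*u*(4 + u))
(x + F(0 - 1*(-2))*T(-12)) - 29469 = (-20862 - 7*(9 - 36*(-12) - 18*(-12)²)) - 29469 = (-20862 - 7*(9 + 432 - 18*144)) - 29469 = (-20862 - 7*(9 + 432 - 2592)) - 29469 = (-20862 - 7*(-2151)) - 29469 = (-20862 + 15057) - 29469 = -5805 - 29469 = -35274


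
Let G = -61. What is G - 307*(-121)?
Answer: 37086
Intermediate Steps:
G - 307*(-121) = -61 - 307*(-121) = -61 + 37147 = 37086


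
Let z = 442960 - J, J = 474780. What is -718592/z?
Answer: 179648/7955 ≈ 22.583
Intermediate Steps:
z = -31820 (z = 442960 - 1*474780 = 442960 - 474780 = -31820)
-718592/z = -718592/(-31820) = -718592*(-1/31820) = 179648/7955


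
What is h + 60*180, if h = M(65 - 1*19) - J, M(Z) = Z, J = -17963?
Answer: 28809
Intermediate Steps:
h = 18009 (h = (65 - 1*19) - 1*(-17963) = (65 - 19) + 17963 = 46 + 17963 = 18009)
h + 60*180 = 18009 + 60*180 = 18009 + 10800 = 28809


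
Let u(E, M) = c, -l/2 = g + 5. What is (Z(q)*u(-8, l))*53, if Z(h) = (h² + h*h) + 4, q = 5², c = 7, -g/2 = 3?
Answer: 465234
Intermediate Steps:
g = -6 (g = -2*3 = -6)
q = 25
l = 2 (l = -2*(-6 + 5) = -2*(-1) = 2)
u(E, M) = 7
Z(h) = 4 + 2*h² (Z(h) = (h² + h²) + 4 = 2*h² + 4 = 4 + 2*h²)
(Z(q)*u(-8, l))*53 = ((4 + 2*25²)*7)*53 = ((4 + 2*625)*7)*53 = ((4 + 1250)*7)*53 = (1254*7)*53 = 8778*53 = 465234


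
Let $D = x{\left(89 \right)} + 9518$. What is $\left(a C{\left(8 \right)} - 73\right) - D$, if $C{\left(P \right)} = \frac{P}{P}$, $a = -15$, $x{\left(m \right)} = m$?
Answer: $-9695$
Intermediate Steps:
$C{\left(P \right)} = 1$
$D = 9607$ ($D = 89 + 9518 = 9607$)
$\left(a C{\left(8 \right)} - 73\right) - D = \left(\left(-15\right) 1 - 73\right) - 9607 = \left(-15 - 73\right) - 9607 = -88 - 9607 = -9695$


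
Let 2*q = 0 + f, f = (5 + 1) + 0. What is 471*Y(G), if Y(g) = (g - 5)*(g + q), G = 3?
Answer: -5652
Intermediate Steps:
f = 6 (f = 6 + 0 = 6)
q = 3 (q = (0 + 6)/2 = (½)*6 = 3)
Y(g) = (-5 + g)*(3 + g) (Y(g) = (g - 5)*(g + 3) = (-5 + g)*(3 + g))
471*Y(G) = 471*(-15 + 3² - 2*3) = 471*(-15 + 9 - 6) = 471*(-12) = -5652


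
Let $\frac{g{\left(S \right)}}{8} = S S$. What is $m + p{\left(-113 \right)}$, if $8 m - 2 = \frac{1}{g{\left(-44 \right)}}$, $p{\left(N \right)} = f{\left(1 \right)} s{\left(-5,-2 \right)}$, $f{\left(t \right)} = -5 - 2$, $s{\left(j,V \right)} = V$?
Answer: $\frac{1765633}{123904} \approx 14.25$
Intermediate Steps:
$g{\left(S \right)} = 8 S^{2}$ ($g{\left(S \right)} = 8 S S = 8 S^{2}$)
$f{\left(t \right)} = -7$
$p{\left(N \right)} = 14$ ($p{\left(N \right)} = \left(-7\right) \left(-2\right) = 14$)
$m = \frac{30977}{123904}$ ($m = \frac{1}{4} + \frac{1}{8 \cdot 8 \left(-44\right)^{2}} = \frac{1}{4} + \frac{1}{8 \cdot 8 \cdot 1936} = \frac{1}{4} + \frac{1}{8 \cdot 15488} = \frac{1}{4} + \frac{1}{8} \cdot \frac{1}{15488} = \frac{1}{4} + \frac{1}{123904} = \frac{30977}{123904} \approx 0.25001$)
$m + p{\left(-113 \right)} = \frac{30977}{123904} + 14 = \frac{1765633}{123904}$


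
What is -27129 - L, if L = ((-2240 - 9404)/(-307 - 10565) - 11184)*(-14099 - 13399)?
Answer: -139313495620/453 ≈ -3.0754e+8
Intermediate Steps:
L = 139301206183/453 (L = (-11644/(-10872) - 11184)*(-27498) = (-11644*(-1/10872) - 11184)*(-27498) = (2911/2718 - 11184)*(-27498) = -30395201/2718*(-27498) = 139301206183/453 ≈ 3.0751e+8)
-27129 - L = -27129 - 1*139301206183/453 = -27129 - 139301206183/453 = -139313495620/453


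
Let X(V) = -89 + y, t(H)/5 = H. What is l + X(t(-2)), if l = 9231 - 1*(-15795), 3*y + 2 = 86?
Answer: 24965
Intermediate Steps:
y = 28 (y = -⅔ + (⅓)*86 = -⅔ + 86/3 = 28)
t(H) = 5*H
l = 25026 (l = 9231 + 15795 = 25026)
X(V) = -61 (X(V) = -89 + 28 = -61)
l + X(t(-2)) = 25026 - 61 = 24965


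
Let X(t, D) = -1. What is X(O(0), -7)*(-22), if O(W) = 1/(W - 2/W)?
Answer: 22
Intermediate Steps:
X(O(0), -7)*(-22) = -1*(-22) = 22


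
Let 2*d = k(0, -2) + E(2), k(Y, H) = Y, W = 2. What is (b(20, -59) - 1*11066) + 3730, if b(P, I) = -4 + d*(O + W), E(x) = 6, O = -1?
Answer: -7337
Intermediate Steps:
d = 3 (d = (0 + 6)/2 = (½)*6 = 3)
b(P, I) = -1 (b(P, I) = -4 + 3*(-1 + 2) = -4 + 3*1 = -4 + 3 = -1)
(b(20, -59) - 1*11066) + 3730 = (-1 - 1*11066) + 3730 = (-1 - 11066) + 3730 = -11067 + 3730 = -7337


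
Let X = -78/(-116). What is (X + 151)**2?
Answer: 77387209/3364 ≈ 23005.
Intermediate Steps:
X = 39/58 (X = -78*(-1/116) = 39/58 ≈ 0.67241)
(X + 151)**2 = (39/58 + 151)**2 = (8797/58)**2 = 77387209/3364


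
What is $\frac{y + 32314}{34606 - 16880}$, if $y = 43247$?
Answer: $\frac{75561}{17726} \approx 4.2627$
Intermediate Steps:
$\frac{y + 32314}{34606 - 16880} = \frac{43247 + 32314}{34606 - 16880} = \frac{75561}{17726}$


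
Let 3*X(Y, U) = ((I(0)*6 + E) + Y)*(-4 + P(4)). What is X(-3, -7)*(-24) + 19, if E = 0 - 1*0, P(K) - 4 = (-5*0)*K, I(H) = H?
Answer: 19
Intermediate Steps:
P(K) = 4 (P(K) = 4 + (-5*0)*K = 4 + 0*K = 4 + 0 = 4)
E = 0 (E = 0 + 0 = 0)
X(Y, U) = 0 (X(Y, U) = (((0*6 + 0) + Y)*(-4 + 4))/3 = (((0 + 0) + Y)*0)/3 = ((0 + Y)*0)/3 = (Y*0)/3 = (⅓)*0 = 0)
X(-3, -7)*(-24) + 19 = 0*(-24) + 19 = 0 + 19 = 19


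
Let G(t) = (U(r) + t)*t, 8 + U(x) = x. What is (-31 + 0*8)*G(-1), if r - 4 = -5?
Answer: -310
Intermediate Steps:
r = -1 (r = 4 - 5 = -1)
U(x) = -8 + x
G(t) = t*(-9 + t) (G(t) = ((-8 - 1) + t)*t = (-9 + t)*t = t*(-9 + t))
(-31 + 0*8)*G(-1) = (-31 + 0*8)*(-(-9 - 1)) = (-31 + 0)*(-1*(-10)) = -31*10 = -310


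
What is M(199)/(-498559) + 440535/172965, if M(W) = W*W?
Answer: 14185540140/5748883829 ≈ 2.4675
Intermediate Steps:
M(W) = W²
M(199)/(-498559) + 440535/172965 = 199²/(-498559) + 440535/172965 = 39601*(-1/498559) + 440535*(1/172965) = -39601/498559 + 29369/11531 = 14185540140/5748883829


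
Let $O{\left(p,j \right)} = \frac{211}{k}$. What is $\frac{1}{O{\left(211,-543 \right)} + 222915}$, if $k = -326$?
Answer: $\frac{326}{72670079} \approx 4.486 \cdot 10^{-6}$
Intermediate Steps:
$O{\left(p,j \right)} = - \frac{211}{326}$ ($O{\left(p,j \right)} = \frac{211}{-326} = 211 \left(- \frac{1}{326}\right) = - \frac{211}{326}$)
$\frac{1}{O{\left(211,-543 \right)} + 222915} = \frac{1}{- \frac{211}{326} + 222915} = \frac{1}{\frac{72670079}{326}} = \frac{326}{72670079}$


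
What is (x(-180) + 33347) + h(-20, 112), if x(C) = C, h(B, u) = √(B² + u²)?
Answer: 33167 + 4*√809 ≈ 33281.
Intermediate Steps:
(x(-180) + 33347) + h(-20, 112) = (-180 + 33347) + √((-20)² + 112²) = 33167 + √(400 + 12544) = 33167 + √12944 = 33167 + 4*√809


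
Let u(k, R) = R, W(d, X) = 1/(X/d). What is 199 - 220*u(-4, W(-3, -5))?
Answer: 67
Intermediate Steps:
W(d, X) = d/X (W(d, X) = 1*(d/X) = d/X)
199 - 220*u(-4, W(-3, -5)) = 199 - (-660)/(-5) = 199 - (-660)*(-1)/5 = 199 - 220*⅗ = 199 - 132 = 67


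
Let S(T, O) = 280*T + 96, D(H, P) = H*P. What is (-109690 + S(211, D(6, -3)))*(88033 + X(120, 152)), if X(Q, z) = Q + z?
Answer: -4460638770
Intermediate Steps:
S(T, O) = 96 + 280*T
(-109690 + S(211, D(6, -3)))*(88033 + X(120, 152)) = (-109690 + (96 + 280*211))*(88033 + (120 + 152)) = (-109690 + (96 + 59080))*(88033 + 272) = (-109690 + 59176)*88305 = -50514*88305 = -4460638770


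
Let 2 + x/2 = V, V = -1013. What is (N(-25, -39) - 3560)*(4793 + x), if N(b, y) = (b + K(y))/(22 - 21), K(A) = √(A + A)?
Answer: -9905355 + 2763*I*√78 ≈ -9.9054e+6 + 24402.0*I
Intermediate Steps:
K(A) = √2*√A (K(A) = √(2*A) = √2*√A)
x = -2030 (x = -4 + 2*(-1013) = -4 - 2026 = -2030)
N(b, y) = b + √2*√y (N(b, y) = (b + √2*√y)/(22 - 21) = (b + √2*√y)/1 = (b + √2*√y)*1 = b + √2*√y)
(N(-25, -39) - 3560)*(4793 + x) = ((-25 + √2*√(-39)) - 3560)*(4793 - 2030) = ((-25 + √2*(I*√39)) - 3560)*2763 = ((-25 + I*√78) - 3560)*2763 = (-3585 + I*√78)*2763 = -9905355 + 2763*I*√78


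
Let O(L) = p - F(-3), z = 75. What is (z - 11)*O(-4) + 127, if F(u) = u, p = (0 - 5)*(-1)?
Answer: 639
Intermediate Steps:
p = 5 (p = -5*(-1) = 5)
O(L) = 8 (O(L) = 5 - 1*(-3) = 5 + 3 = 8)
(z - 11)*O(-4) + 127 = (75 - 11)*8 + 127 = 64*8 + 127 = 512 + 127 = 639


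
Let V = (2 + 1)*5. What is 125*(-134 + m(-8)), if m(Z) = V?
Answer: -14875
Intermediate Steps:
V = 15 (V = 3*5 = 15)
m(Z) = 15
125*(-134 + m(-8)) = 125*(-134 + 15) = 125*(-119) = -14875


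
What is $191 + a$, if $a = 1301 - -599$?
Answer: $2091$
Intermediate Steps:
$a = 1900$ ($a = 1301 + 599 = 1900$)
$191 + a = 191 + 1900 = 2091$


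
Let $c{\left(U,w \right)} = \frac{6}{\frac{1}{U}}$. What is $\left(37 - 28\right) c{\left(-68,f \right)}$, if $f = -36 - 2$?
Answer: $-3672$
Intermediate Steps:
$f = -38$ ($f = -36 - 2 = -38$)
$c{\left(U,w \right)} = 6 U$
$\left(37 - 28\right) c{\left(-68,f \right)} = \left(37 - 28\right) 6 \left(-68\right) = 9 \left(-408\right) = -3672$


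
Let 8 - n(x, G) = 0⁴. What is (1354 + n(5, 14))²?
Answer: 1855044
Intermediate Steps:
n(x, G) = 8 (n(x, G) = 8 - 1*0⁴ = 8 - 1*0 = 8 + 0 = 8)
(1354 + n(5, 14))² = (1354 + 8)² = 1362² = 1855044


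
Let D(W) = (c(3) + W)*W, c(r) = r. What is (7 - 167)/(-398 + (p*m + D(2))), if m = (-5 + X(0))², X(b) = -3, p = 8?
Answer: -40/31 ≈ -1.2903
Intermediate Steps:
m = 64 (m = (-5 - 3)² = (-8)² = 64)
D(W) = W*(3 + W) (D(W) = (3 + W)*W = W*(3 + W))
(7 - 167)/(-398 + (p*m + D(2))) = (7 - 167)/(-398 + (8*64 + 2*(3 + 2))) = -160/(-398 + (512 + 2*5)) = -160/(-398 + (512 + 10)) = -160/(-398 + 522) = -160/124 = -160*1/124 = -40/31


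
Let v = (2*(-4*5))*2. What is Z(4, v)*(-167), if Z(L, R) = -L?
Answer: 668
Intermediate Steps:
v = -80 (v = (2*(-20))*2 = -40*2 = -80)
Z(4, v)*(-167) = -1*4*(-167) = -4*(-167) = 668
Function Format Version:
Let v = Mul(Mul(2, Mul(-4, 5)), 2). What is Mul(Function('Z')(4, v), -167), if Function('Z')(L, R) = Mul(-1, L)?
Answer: 668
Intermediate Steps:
v = -80 (v = Mul(Mul(2, -20), 2) = Mul(-40, 2) = -80)
Mul(Function('Z')(4, v), -167) = Mul(Mul(-1, 4), -167) = Mul(-4, -167) = 668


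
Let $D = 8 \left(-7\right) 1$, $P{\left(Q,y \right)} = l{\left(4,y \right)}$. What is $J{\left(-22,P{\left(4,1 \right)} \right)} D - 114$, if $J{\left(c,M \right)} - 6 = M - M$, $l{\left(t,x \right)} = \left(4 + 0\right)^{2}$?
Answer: $-450$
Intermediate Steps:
$l{\left(t,x \right)} = 16$ ($l{\left(t,x \right)} = 4^{2} = 16$)
$P{\left(Q,y \right)} = 16$
$D = -56$ ($D = \left(-56\right) 1 = -56$)
$J{\left(c,M \right)} = 6$ ($J{\left(c,M \right)} = 6 + \left(M - M\right) = 6 + 0 = 6$)
$J{\left(-22,P{\left(4,1 \right)} \right)} D - 114 = 6 \left(-56\right) - 114 = -336 - 114 = -450$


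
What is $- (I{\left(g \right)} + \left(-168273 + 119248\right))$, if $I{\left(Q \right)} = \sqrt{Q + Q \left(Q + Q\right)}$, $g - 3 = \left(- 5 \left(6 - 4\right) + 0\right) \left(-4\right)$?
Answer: $49025 - \sqrt{3741} \approx 48964.0$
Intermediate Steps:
$g = 43$ ($g = 3 + \left(- 5 \left(6 - 4\right) + 0\right) \left(-4\right) = 3 + \left(\left(-5\right) 2 + 0\right) \left(-4\right) = 3 + \left(-10 + 0\right) \left(-4\right) = 3 - -40 = 3 + 40 = 43$)
$I{\left(Q \right)} = \sqrt{Q + 2 Q^{2}}$ ($I{\left(Q \right)} = \sqrt{Q + Q 2 Q} = \sqrt{Q + 2 Q^{2}}$)
$- (I{\left(g \right)} + \left(-168273 + 119248\right)) = - (\sqrt{43 \left(1 + 2 \cdot 43\right)} + \left(-168273 + 119248\right)) = - (\sqrt{43 \left(1 + 86\right)} - 49025) = - (\sqrt{43 \cdot 87} - 49025) = - (\sqrt{3741} - 49025) = - (-49025 + \sqrt{3741}) = 49025 - \sqrt{3741}$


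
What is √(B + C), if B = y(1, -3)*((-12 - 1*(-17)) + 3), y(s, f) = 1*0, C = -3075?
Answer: 5*I*√123 ≈ 55.453*I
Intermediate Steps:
y(s, f) = 0
B = 0 (B = 0*((-12 - 1*(-17)) + 3) = 0*((-12 + 17) + 3) = 0*(5 + 3) = 0*8 = 0)
√(B + C) = √(0 - 3075) = √(-3075) = 5*I*√123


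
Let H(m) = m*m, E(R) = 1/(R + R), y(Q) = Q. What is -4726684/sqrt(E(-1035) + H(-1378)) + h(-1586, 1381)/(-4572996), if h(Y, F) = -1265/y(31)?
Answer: 1265/141762876 - 14180052*sqrt(904058672170)/3930689879 ≈ -3430.1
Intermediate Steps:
E(R) = 1/(2*R)
H(m) = m**2
h(Y, F) = -1265/31
-4726684/sqrt(E(-1035) + H(-1378)) + h(-1586, 1381)/(-4572996) = -4726684/sqrt((1/2)/(-1035) + (-1378)**2) - 1265/31/(-4572996) = -4726684/sqrt((1/2)*(-1/1035) + 1898884) - 1265/31*(-1/4572996) = -4726684/sqrt(-1/2070 + 1898884) + 1265/141762876 = -4726684*3*sqrt(904058672170)/3930689879 + 1265/141762876 = -14180052*sqrt(904058672170)/3930689879 + 1265/141762876 = 1265/141762876 - 14180052*sqrt(904058672170)/3930689879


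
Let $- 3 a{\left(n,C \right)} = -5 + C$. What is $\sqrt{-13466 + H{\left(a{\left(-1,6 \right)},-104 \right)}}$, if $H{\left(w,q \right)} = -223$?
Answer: $117 i \approx 117.0 i$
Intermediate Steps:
$a{\left(n,C \right)} = \frac{5}{3} - \frac{C}{3}$ ($a{\left(n,C \right)} = - \frac{-5 + C}{3} = \frac{5}{3} - \frac{C}{3}$)
$\sqrt{-13466 + H{\left(a{\left(-1,6 \right)},-104 \right)}} = \sqrt{-13466 - 223} = \sqrt{-13689} = 117 i$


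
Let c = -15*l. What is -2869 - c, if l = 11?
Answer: -2704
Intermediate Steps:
c = -165 (c = -15*11 = -165)
-2869 - c = -2869 - 1*(-165) = -2869 + 165 = -2704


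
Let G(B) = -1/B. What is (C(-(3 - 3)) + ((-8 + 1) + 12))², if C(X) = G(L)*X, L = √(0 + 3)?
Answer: 25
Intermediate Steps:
L = √3 ≈ 1.7320
C(X) = -X*√3/3 (C(X) = (-1/(√3))*X = (-√3/3)*X = -X*√3/3)
(C(-(3 - 3)) + ((-8 + 1) + 12))² = (-(-(3 - 3))*√3/3 + ((-8 + 1) + 12))² = (-(-1*0)*√3/3 + (-7 + 12))² = (-⅓*0*√3 + 5)² = (0 + 5)² = 5² = 25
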